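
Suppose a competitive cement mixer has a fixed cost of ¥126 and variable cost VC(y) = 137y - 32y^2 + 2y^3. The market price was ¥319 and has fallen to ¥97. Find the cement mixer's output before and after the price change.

Output falls from 13 to 10

MC = 137 - 64y + 6y^2; the shutdown threshold is min AVC = ¥9 (at y = 8).
At P = ¥319 ≥ min AVC, set P = MC on the rising branch: y = 13.
At P = ¥97 ≥ min AVC, set P = MC: y = 10. The firm stays open but cuts output.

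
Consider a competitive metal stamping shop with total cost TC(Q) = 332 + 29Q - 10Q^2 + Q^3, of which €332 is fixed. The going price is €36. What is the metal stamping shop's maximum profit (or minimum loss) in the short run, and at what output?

Profit = -€136 at Q = 7

AVC = 29 - 10Q + Q^2 has its minimum €4 at Q = 5; price €36 clears that bar, so the firm operates.
MC = 29 - 20Q + 3Q^2. Setting P = MC and taking the root on the rising branch gives Q* = 7.
TR = 36·7 = 252. TC = 332 + 56 = 388. Profit = 252 − 388 = -€136.
Shutting down would mean losing the fixed cost of €332, so operating at a loss of €136 is better by €196.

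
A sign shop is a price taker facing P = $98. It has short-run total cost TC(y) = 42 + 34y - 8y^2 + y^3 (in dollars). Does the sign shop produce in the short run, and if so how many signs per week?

From TC, MC = TC'(y) = 34 - 16y + 3y^2 and AVC = VC/y = 34 - 8y + y^2.
AVC hits its minimum where MC = AVC, at y = 4, giving min AVC = 34 - 8·4 + 4^2 = $18.
Because $98 ≥ $18, revenue can cover variable cost; the firm operates.
Solving P = MC: -64 - 16y + 3y^2 = 0 ⇒ y = -8/3 or 8. On the upward-sloping branch, y* = 8.
Check: AVC at y = 8 is $34 ≤ P, so revenue covers variable cost.
Profit = P·y − TC = 98·8 − 314 = $470.

Produce at y = 8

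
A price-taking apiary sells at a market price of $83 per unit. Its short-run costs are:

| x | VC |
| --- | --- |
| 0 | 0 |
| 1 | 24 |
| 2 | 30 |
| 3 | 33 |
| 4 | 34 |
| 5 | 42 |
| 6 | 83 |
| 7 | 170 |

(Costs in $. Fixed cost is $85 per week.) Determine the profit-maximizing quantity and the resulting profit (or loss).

x = 6; profit = $330

Tabulate TR − TC: x=0: -85; x=1: -26; x=2: 51; x=3: 131; x=4: 213; x=5: 288; x=6: 330; x=7: 326.
Profit is maximized at x = 6. AVC there is 83/6 = $13.83 ≤ P, so producing beats shutting down (which would give -$85).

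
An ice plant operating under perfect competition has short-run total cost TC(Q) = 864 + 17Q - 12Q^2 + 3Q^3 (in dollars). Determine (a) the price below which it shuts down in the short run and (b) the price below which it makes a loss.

Shutdown price = min AVC. AVC = 17 - 12Q + 3Q^2, with vertex at Q = 2 and minimum $5.
ATC = 864/Q + 17 - 12Q + 3Q^2. Setting dATC/dQ = −864/Q^2 − 12 + 6Q = 0 gives Q = 6 (since 6·6^3 − 12·6^2 = 864).
min ATC = 864/6 + 17 − 12·6 + 3·6^2 = $197. That is the break-even price.
Between these two prices the firm operates at a loss; above $197 it earns a profit.

Shutdown price = $5; break-even price = $197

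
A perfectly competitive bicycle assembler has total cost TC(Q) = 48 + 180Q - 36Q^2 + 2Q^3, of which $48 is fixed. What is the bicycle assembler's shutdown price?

$18 per unit

The shutdown price is the minimum of AVC. VC = 180Q - 36Q^2 + 2Q^3, so AVC = 180 - 36Q + 2Q^2.
dAVC/dQ = -36 + 4Q = 0 gives Q = 9. min AVC = 180 - 36·9 + 2·9^2 = 18.
For P < $18 the firm produces nothing.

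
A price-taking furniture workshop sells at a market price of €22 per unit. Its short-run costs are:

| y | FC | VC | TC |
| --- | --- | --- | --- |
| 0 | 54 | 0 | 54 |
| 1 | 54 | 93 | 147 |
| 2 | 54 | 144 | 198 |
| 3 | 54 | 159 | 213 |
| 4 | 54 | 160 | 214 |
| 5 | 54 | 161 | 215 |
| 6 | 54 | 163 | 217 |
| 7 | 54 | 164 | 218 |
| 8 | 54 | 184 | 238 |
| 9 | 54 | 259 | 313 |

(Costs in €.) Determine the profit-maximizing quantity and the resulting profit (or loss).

Tabulate TR − TC: y=0: -54; y=1: -125; y=2: -154; y=3: -147; y=4: -126; y=5: -105; y=6: -85; y=7: -64; y=8: -62; y=9: -115.
Profit is highest at y = 0. Equivalently, the lowest AVC in the table is 184/8 ≈ €23 at y = 8, and P = €22 falls below it — price never covers variable cost, so the firm shuts down and loses only its fixed cost.

y = 0 (shut down); profit = -€54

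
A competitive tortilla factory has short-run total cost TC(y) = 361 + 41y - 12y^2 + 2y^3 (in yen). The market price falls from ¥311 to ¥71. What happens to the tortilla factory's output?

Output falls from 9 to 5

MC = 41 - 24y + 6y^2; the shutdown threshold is min AVC = ¥23 (at y = 3).
At P = ¥311 ≥ min AVC, set P = MC on the rising branch: y = 9.
At P = ¥71 ≥ min AVC, set P = MC: y = 5. The firm stays open but cuts output.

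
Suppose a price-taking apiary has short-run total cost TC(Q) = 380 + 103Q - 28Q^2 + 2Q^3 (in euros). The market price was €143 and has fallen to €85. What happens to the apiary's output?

Output falls from 10 to 9

AVC = 103 - 28Q + 2Q^2, minimized at Q = 7 where min AVC = €5. MC = 103 - 56Q + 6Q^2.
At P = €143 ≥ min AVC, set P = MC on the rising branch: Q = 10.
At P = €85 ≥ min AVC, set P = MC: Q = 9. The firm stays open but cuts output.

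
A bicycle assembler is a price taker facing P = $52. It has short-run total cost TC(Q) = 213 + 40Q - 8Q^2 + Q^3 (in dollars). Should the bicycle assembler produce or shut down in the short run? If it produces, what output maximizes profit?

Produce at Q = 6

Variable cost is VC = 40Q - 8Q^2 + Q^3, so AVC = VC/Q = 40 - 8Q + Q^2 and MC = dTC/dQ = 40 - 16Q + 3Q^2.
AVC hits its minimum where MC = AVC, at Q = 4, giving min AVC = 40 - 8·4 + 4^2 = $24.
Because $52 ≥ $24, revenue can cover variable cost; the firm operates.
P = MC gives -12 - 16Q + 3Q^2 = 0, with roots -2/3 and 6. Take the larger (rising MC): Q* = 6.
Check: AVC at Q = 6 is $28 ≤ P, so revenue covers variable cost.
Profit = P·Q − TC = 52·6 − 381 = -$69, a loss, but smaller than the $213 fixed cost the firm would lose by shutting down.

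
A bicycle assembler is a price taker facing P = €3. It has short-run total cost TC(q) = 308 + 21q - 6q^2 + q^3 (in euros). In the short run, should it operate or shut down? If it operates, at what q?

Strip out fixed cost: VC = 21q - 6q^2 + q^3. Then AVC = 21 - 6q + q^2 and MC = 21 - 12q + 3q^2.
The AVC parabola has its vertex at q = 6/2 = 3, where AVC = 21 - 6·3 + 3^2 = €12.
With P < min AVC (€3 < €12), every unit sold adds to the loss.
Best response: produce nothing and absorb the €308 fixed cost.

Shut down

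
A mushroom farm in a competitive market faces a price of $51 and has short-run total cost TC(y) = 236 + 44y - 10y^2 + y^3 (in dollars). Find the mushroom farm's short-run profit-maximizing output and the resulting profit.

Profit = -$40 at y = 7

AVC = 44 - 10y + y^2; min AVC = $19 at y = 5. Since P = $51 ≥ min AVC, the firm produces.
With MC = 44 - 20y + 3y^2, P = MC on the upward-sloping part at y* = 7.
TR = 51·7 = 357. TC = 236 + 161 = 397. Profit = 357 − 397 = -$40.
That loss of $40 beats the $236 the firm would lose by shutting down; producing recovers $196 of fixed cost.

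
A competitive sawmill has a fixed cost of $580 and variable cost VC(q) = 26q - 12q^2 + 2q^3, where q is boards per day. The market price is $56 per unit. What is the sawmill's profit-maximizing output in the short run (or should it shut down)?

Strip out fixed cost: VC = 26q - 12q^2 + 2q^3. Then AVC = 26 - 12q + 2q^2 and MC = 26 - 24q + 6q^2.
AVC hits its minimum where MC = AVC, at q = 3, giving min AVC = 26 - 12·3 + 2·3^2 = $8.
Because $56 ≥ $8, revenue can cover variable cost; the firm operates.
Solving P = MC: -30 - 24q + 6q^2 = 0 ⇒ q = -1 or 5. On the upward-sloping branch, q* = 5.
Check: AVC at q = 5 is $16 ≤ P, so revenue covers variable cost.
Profit = P·q − TC = 56·5 − 660 = -$380, a loss, but smaller than the $580 fixed cost the firm would lose by shutting down.

Produce at q = 5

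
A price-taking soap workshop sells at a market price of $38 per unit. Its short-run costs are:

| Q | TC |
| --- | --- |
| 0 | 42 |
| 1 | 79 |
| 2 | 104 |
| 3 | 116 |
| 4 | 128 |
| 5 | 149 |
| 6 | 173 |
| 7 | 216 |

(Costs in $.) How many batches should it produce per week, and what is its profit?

Q = 6; profit = $55

Tabulate TR − TC: Q=0: -42; Q=1: -41; Q=2: -28; Q=3: -2; Q=4: 24; Q=5: 41; Q=6: 55; Q=7: 50.
Profit is maximized at Q = 6. AVC there is 131/6 = $21.83 ≤ P, so producing beats shutting down (which would give -$42).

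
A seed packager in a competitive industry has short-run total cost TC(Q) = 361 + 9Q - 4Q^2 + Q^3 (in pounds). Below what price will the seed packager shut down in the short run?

The firm shuts down when price falls below the minimum of average variable cost. AVC = VC/Q = 9 - 4Q + Q^2.
At the minimum of AVC, MC = AVC. MC = 9 - 8Q + 3Q^2; setting MC = AVC gives 2Q^2 - 4Q = 0, so Q = 2. min AVC = 5.
So the shutdown price is £5.

£5 per unit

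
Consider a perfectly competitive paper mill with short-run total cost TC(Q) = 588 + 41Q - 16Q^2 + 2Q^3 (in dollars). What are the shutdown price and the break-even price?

Shutdown price = min AVC. AVC = 41 - 16Q + 2Q^2, with vertex at Q = 4 and minimum $9.
ATC = 588/Q + 41 - 16Q + 2Q^2. Setting dATC/dQ = −588/Q^2 − 16 + 4Q = 0 gives Q = 7 (since 4·7^3 − 16·7^2 = 588).
min ATC = 588/7 + 41 − 16·7 + 2·7^2 = $111. That is the break-even price.
Between these two prices the firm operates at a loss; above $111 it earns a profit.

Shutdown price = $9; break-even price = $111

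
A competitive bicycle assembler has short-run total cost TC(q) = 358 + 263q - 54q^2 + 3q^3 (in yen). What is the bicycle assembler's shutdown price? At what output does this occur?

¥20 per unit, at q = 9

The shutdown price is the minimum of AVC. VC = 263q - 54q^2 + 3q^3, so AVC = 263 - 54q + 3q^2.
At the minimum of AVC, MC = AVC. MC = 263 - 108q + 9q^2; setting MC = AVC gives 6q^2 - 54q = 0, so q = 9. min AVC = 20.
For P < ¥20 the firm produces nothing.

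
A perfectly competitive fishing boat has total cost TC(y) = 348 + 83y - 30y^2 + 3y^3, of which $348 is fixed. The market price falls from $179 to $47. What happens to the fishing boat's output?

Output falls from 8 to 6

MC = 83 - 60y + 9y^2; the shutdown threshold is min AVC = $8 (at y = 5).
With P = $179 above the shutdown price, P = MC gives y = 8.
At P = $47 ≥ min AVC, set P = MC: y = 6. The firm stays open but cuts output.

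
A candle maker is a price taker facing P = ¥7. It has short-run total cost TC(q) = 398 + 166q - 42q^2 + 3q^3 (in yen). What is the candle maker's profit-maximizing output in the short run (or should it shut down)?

Strip out fixed cost: VC = 166q - 42q^2 + 3q^3. Then AVC = 166 - 42q + 3q^2 and MC = 166 - 84q + 9q^2.
AVC is minimized where dAVC/dq = -42 + 6q = 0, at q = 7; min AVC = 166 - 42·7 + 3·7^2 = ¥19.
P = ¥7 lies below min AVC = ¥19; no output level covers variable cost.
Best response: produce nothing and absorb the ¥398 fixed cost.

Shut down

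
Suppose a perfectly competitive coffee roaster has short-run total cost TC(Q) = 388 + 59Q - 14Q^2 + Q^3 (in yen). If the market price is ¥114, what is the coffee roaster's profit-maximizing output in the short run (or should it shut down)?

Produce at Q = 11

Strip out fixed cost: VC = 59Q - 14Q^2 + Q^3. Then AVC = 59 - 14Q + Q^2 and MC = 59 - 28Q + 3Q^2.
AVC hits its minimum where MC = AVC, at Q = 7, giving min AVC = 59 - 14·7 + 7^2 = ¥10.
Because ¥114 ≥ ¥10, revenue can cover variable cost; the firm operates.
Solving P = MC: -55 - 28Q + 3Q^2 = 0 ⇒ Q = -5/3 or 11. On the upward-sloping branch, Q* = 11.
Check: AVC at Q = 11 is ¥26 ≤ P, so revenue covers variable cost.
Profit = P·Q − TC = 114·11 − 674 = ¥580.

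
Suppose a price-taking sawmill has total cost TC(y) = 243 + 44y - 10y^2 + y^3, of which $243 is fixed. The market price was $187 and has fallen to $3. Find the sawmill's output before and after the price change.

Output falls from 11 to 0 (the firm shuts down)

MC = 44 - 20y + 3y^2; the shutdown threshold is min AVC = $19 (at y = 5).
At P = $187 ≥ min AVC, set P = MC on the rising branch: y = 11.
At P = $3 < min AVC = $19, price no longer covers variable cost at any output, so the firm shuts down: y = 0.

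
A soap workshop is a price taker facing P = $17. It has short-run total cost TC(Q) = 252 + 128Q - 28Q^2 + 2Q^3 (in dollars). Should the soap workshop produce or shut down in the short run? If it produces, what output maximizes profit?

Shut down

From TC, MC = TC'(Q) = 128 - 56Q + 6Q^2 and AVC = VC/Q = 128 - 28Q + 2Q^2.
The AVC parabola has its vertex at Q = 28/4 = 7, where AVC = 128 - 28·7 + 2·7^2 = $30.
With P < min AVC ($17 < $30), every unit sold adds to the loss.
Best response: produce nothing and absorb the $252 fixed cost.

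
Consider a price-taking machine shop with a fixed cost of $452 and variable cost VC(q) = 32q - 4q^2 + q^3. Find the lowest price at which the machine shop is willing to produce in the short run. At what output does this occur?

$28 per unit, at q = 2

The shutdown price is the minimum of AVC. VC = 32q - 4q^2 + q^3, so AVC = 32 - 4q + q^2.
dAVC/dq = -4 + 2q = 0 gives q = 2. min AVC = 32 - 4·2 + 2^2 = 28.
For P < $28 the firm produces nothing.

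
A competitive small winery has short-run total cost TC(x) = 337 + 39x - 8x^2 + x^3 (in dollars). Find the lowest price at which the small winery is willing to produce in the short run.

The shutdown price is the minimum of AVC. VC = 39x - 8x^2 + x^3, so AVC = 39 - 8x + x^2.
At the minimum of AVC, MC = AVC. MC = 39 - 16x + 3x^2; setting MC = AVC gives 2x^2 - 8x = 0, so x = 4. min AVC = 23.
The firm shuts down for any P below $23.

$23 per unit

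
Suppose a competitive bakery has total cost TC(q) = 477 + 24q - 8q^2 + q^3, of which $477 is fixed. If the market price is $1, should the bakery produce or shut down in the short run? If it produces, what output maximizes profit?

Shut down

Variable cost is VC = 24q - 8q^2 + q^3, so AVC = VC/q = 24 - 8q + q^2 and MC = dTC/dq = 24 - 16q + 3q^2.
AVC hits its minimum where MC = AVC, at q = 4, giving min AVC = 24 - 8·4 + 4^2 = $8.
P = $1 lies below min AVC = $8; no output level covers variable cost.
The firm minimizes its loss by shutting down and losing only its fixed cost of $477.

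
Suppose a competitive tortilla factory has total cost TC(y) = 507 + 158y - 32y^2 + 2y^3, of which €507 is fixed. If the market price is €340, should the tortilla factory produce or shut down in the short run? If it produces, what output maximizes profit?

Variable cost is VC = 158y - 32y^2 + 2y^3, so AVC = VC/y = 158 - 32y + 2y^2 and MC = dTC/dy = 158 - 64y + 6y^2.
AVC is minimized where dAVC/dy = -32 + 4y = 0, at y = 8; min AVC = 158 - 32·8 + 2·8^2 = €30.
Since P = €340 ≥ min AVC = €30, price covers variable cost and the firm should produce.
Solving P = MC: -182 - 64y + 6y^2 = 0 ⇒ y = -7/3 or 13. On the upward-sloping branch, y* = 13.
Check: AVC at y = 13 is €80 ≤ P, so revenue covers variable cost.
Profit = P·y − TC = 340·13 − 1547 = €2873.

Produce at y = 13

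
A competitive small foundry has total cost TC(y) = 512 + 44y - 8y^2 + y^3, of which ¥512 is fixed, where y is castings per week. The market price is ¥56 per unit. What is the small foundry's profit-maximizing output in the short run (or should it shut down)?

From TC, MC = TC'(y) = 44 - 16y + 3y^2 and AVC = VC/y = 44 - 8y + y^2.
The AVC parabola has its vertex at y = 8/2 = 4, where AVC = 44 - 8·4 + 4^2 = ¥28.
Since P = ¥56 ≥ min AVC = ¥28, price covers variable cost and the firm should produce.
Set P = MC: 56 = 44 - 16y + 3y^2 → -12 - 16y + 3y^2 = 0. The roots are y = -2/3 and y = 6; the profit-maximizing output is on the rising part of MC, so y* = 6.
Check: AVC at y = 6 is ¥32 ≤ P, so revenue covers variable cost.
Profit = P·y − TC = 56·6 − 704 = -¥368, a loss, but smaller than the ¥512 fixed cost the firm would lose by shutting down.

Produce at y = 6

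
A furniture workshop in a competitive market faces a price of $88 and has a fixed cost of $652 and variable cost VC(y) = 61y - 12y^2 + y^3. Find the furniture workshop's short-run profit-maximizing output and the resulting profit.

Profit = -$166 at y = 9

AVC = 61 - 12y + y^2 has its minimum $25 at y = 6; price $88 clears that bar, so the firm operates.
With MC = 61 - 24y + 3y^2, P = MC on the upward-sloping part at y* = 9.
TR = 88·9 = 792. TC = 652 + 306 = 958. Profit = 792 − 958 = -$166.
By producing, the firm covers all variable cost plus $486 of fixed cost; shutting down would lose the full $652.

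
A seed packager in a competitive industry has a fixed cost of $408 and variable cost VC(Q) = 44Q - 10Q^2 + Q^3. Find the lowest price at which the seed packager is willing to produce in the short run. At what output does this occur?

$19 per unit, at Q = 5

The firm shuts down when price falls below the minimum of average variable cost. AVC = VC/Q = 44 - 10Q + Q^2.
At the minimum of AVC, MC = AVC. MC = 44 - 20Q + 3Q^2; setting MC = AVC gives 2Q^2 - 10Q = 0, so Q = 5. min AVC = 19.
The firm shuts down for any P below $19.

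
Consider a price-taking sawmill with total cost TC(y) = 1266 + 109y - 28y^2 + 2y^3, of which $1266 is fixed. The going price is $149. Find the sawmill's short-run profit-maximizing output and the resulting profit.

AVC = 109 - 28y + 2y^2; min AVC = $11 at y = 7. Since P = $149 ≥ min AVC, the firm produces.
MC = 109 - 56y + 6y^2. Setting P = MC and taking the root on the rising branch gives y* = 10.
TR = 149·10 = 1490. TC = 1266 + 290 = 1556. Profit = 1490 − 1556 = -$66.
By producing, the firm covers all variable cost plus $1200 of fixed cost; shutting down would lose the full $1266.

Profit = -$66 at y = 10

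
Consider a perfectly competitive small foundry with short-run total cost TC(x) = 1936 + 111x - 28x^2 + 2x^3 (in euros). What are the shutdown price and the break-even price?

AVC = 111 - 28x + 2x^2; minimized at x = 7, giving min AVC = €13. That is the shutdown price.
ATC = 1936/x + 111 - 28x + 2x^2. Setting dATC/dx = −1936/x^2 − 28 + 4x = 0 gives x = 11 (since 4·11^3 − 28·11^2 = 1936).
min ATC = 1936/11 + 111 − 28·11 + 2·11^2 = €221. That is the break-even price.
For €13 ≤ P < €221 the firm produces at a loss; below €13 it shuts down.

Shutdown price = €13; break-even price = €221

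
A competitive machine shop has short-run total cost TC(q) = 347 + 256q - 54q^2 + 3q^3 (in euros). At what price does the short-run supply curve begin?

The shutdown price is the minimum of AVC. VC = 256q - 54q^2 + 3q^3, so AVC = 256 - 54q + 3q^2.
dAVC/dq = -54 + 6q = 0 gives q = 9. min AVC = 256 - 54·9 + 3·9^2 = 13.
So the shutdown price is €13.

€13 per unit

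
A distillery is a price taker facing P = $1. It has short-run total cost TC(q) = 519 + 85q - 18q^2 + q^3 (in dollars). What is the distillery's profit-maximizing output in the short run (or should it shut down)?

Shut down

From TC, MC = TC'(q) = 85 - 36q + 3q^2 and AVC = VC/q = 85 - 18q + q^2.
The AVC parabola has its vertex at q = 18/2 = 9, where AVC = 85 - 18·9 + 9^2 = $4.
P = $1 lies below min AVC = $4; no output level covers variable cost.
The firm minimizes its loss by shutting down and losing only its fixed cost of $519.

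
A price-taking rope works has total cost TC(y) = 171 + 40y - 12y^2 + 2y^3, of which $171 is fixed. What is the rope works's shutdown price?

$22 per unit

The firm shuts down when price falls below the minimum of average variable cost. AVC = VC/y = 40 - 12y + 2y^2.
At the minimum of AVC, MC = AVC. MC = 40 - 24y + 6y^2; setting MC = AVC gives 4y^2 - 12y = 0, so y = 3. min AVC = 22.
So the shutdown price is $22.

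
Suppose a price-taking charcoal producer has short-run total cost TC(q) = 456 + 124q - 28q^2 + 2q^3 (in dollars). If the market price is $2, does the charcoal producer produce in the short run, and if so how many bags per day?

Variable cost is VC = 124q - 28q^2 + 2q^3, so AVC = VC/q = 124 - 28q + 2q^2 and MC = dTC/dq = 124 - 56q + 6q^2.
AVC hits its minimum where MC = AVC, at q = 7, giving min AVC = 124 - 28·7 + 2·7^2 = $26.
Since P = $2 < min AVC = $26, price fails to cover variable cost at any output.
Best response: produce nothing and absorb the $456 fixed cost.

Shut down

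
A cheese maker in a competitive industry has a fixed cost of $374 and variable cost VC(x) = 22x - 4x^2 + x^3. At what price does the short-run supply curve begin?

$18 per unit

The shutdown price is the minimum of AVC. VC = 22x - 4x^2 + x^3, so AVC = 22 - 4x + x^2.
At the minimum of AVC, MC = AVC. MC = 22 - 8x + 3x^2; setting MC = AVC gives 2x^2 - 4x = 0, so x = 2. min AVC = 18.
So the shutdown price is $18.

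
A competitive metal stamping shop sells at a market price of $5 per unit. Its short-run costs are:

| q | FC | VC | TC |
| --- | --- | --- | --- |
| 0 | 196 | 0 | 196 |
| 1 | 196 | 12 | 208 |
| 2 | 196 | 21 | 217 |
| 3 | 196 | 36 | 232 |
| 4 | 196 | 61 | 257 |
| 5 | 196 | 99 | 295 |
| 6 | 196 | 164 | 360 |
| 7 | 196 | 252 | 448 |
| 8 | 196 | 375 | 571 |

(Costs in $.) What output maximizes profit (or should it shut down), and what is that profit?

Profit at each row (π = 5q − TC): q=0: -196; q=1: -203; q=2: -207; q=3: -217; q=4: -237; q=5: -270; q=6: -330; q=7: -413; q=8: -531.
Profit is highest at q = 0. Equivalently, the lowest AVC in the table is 21/2 ≈ $10.50 at q = 2, and P = $5 falls below it — price never covers variable cost, so the firm shuts down and loses only its fixed cost.

q = 0 (shut down); profit = -$196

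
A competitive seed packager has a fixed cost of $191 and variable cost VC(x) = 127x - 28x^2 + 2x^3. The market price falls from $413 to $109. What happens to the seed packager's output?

Output falls from 13 to 9

MC = 127 - 56x + 6x^2; the shutdown threshold is min AVC = $29 (at x = 7).
With P = $413 above the shutdown price, P = MC gives x = 13.
At P = $109 ≥ min AVC, set P = MC: x = 9. The firm stays open but cuts output.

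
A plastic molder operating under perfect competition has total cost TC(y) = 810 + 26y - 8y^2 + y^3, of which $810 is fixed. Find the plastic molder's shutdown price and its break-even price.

Shutdown price = $10; break-even price = $125

Shutdown price = min AVC. AVC = 26 - 8y + y^2, with vertex at y = 4 and minimum $10.
ATC = 810/y + 26 - 8y + y^2. Setting dATC/dy = −810/y^2 − 8 + 2y = 0 gives y = 9 (since 2·9^3 − 8·9^2 = 810).
min ATC = 810/9 + 26 − 8·9 + 9^2 = $125. That is the break-even price.
Between these two prices the firm operates at a loss; above $125 it earns a profit.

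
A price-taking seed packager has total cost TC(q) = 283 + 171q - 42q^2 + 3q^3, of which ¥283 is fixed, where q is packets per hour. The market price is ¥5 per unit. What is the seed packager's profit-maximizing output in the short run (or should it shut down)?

Strip out fixed cost: VC = 171q - 42q^2 + 3q^3. Then AVC = 171 - 42q + 3q^2 and MC = 171 - 84q + 9q^2.
AVC is minimized where dAVC/dq = -42 + 6q = 0, at q = 7; min AVC = 171 - 42·7 + 3·7^2 = ¥24.
P = ¥5 lies below min AVC = ¥24; no output level covers variable cost.
Best response: produce nothing and absorb the ¥283 fixed cost.

Shut down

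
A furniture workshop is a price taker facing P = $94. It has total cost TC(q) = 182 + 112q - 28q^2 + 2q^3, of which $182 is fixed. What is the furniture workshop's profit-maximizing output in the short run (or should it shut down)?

Strip out fixed cost: VC = 112q - 28q^2 + 2q^3. Then AVC = 112 - 28q + 2q^2 and MC = 112 - 56q + 6q^2.
The AVC parabola has its vertex at q = 28/4 = 7, where AVC = 112 - 28·7 + 2·7^2 = $14.
Because $94 ≥ $14, revenue can cover variable cost; the firm operates.
Set P = MC: 94 = 112 - 56q + 6q^2 → 18 - 56q + 6q^2 = 0. The roots are q = 1/3 and q = 9; the profit-maximizing output is on the rising part of MC, so q* = 9.
Check: AVC at q = 9 is $22 ≤ P, so revenue covers variable cost.
Profit = P·q − TC = 94·9 − 380 = $466.

Produce at q = 9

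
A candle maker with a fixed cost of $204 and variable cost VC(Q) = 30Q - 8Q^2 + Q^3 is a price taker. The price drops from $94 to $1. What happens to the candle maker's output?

MC = 30 - 16Q + 3Q^2; the shutdown threshold is min AVC = $14 (at Q = 4).
With P = $94 above the shutdown price, P = MC gives Q = 8.
At P = $1 < min AVC = $14, price no longer covers variable cost at any output, so the firm shuts down: Q = 0.

Output falls from 8 to 0 (the firm shuts down)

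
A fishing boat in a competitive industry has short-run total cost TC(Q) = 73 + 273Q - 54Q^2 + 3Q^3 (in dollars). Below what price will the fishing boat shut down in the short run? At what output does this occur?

The shutdown price is the minimum of AVC. VC = 273Q - 54Q^2 + 3Q^3, so AVC = 273 - 54Q + 3Q^2.
At the minimum of AVC, MC = AVC. MC = 273 - 108Q + 9Q^2; setting MC = AVC gives 6Q^2 - 54Q = 0, so Q = 9. min AVC = 30.
So the shutdown price is $30.

$30 per unit, at Q = 9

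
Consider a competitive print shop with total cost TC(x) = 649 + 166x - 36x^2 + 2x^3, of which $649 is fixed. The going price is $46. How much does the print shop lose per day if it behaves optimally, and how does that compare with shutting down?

Profit = -$249 at x = 10

AVC = 166 - 36x + 2x^2; min AVC = $4 at x = 9. Since P = $46 ≥ min AVC, the firm produces.
MC = 166 - 72x + 6x^2. Setting P = MC and taking the root on the rising branch gives x* = 10.
TR = 46·10 = 460. TC = 649 + 60 = 709. Profit = 460 − 709 = -$249.
By producing, the firm covers all variable cost plus $400 of fixed cost; shutting down would lose the full $649.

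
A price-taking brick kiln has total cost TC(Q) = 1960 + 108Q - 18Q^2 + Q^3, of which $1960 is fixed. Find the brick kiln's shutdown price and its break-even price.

Shutdown price = $27; break-even price = $192

Shutdown price = min AVC. AVC = 108 - 18Q + Q^2, with vertex at Q = 9 and minimum $27.
ATC = 1960/Q + 108 - 18Q + Q^2. Setting dATC/dQ = −1960/Q^2 − 18 + 2Q = 0 gives Q = 14 (since 2·14^3 − 18·14^2 = 1960).
min ATC = 1960/14 + 108 − 18·14 + 14^2 = $192. That is the break-even price.
Between these two prices the firm operates at a loss; above $192 it earns a profit.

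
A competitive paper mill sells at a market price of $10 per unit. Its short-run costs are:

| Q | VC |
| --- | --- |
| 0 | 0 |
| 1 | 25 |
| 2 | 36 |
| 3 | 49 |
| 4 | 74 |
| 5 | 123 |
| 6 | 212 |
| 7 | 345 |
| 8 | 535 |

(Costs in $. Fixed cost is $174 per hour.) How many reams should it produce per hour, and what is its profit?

Q = 0 (shut down); profit = -$174

Compute π = P·Q − TC at each output: Q=0: -174; Q=1: -189; Q=2: -190; Q=3: -193; Q=4: -208; Q=5: -247; Q=6: -326; Q=7: -449; Q=8: -629.
Profit is highest at Q = 0. Equivalently, the lowest AVC in the table is 49/3 ≈ $16.33 at Q = 3, and P = $10 falls below it — price never covers variable cost, so the firm shuts down and loses only its fixed cost.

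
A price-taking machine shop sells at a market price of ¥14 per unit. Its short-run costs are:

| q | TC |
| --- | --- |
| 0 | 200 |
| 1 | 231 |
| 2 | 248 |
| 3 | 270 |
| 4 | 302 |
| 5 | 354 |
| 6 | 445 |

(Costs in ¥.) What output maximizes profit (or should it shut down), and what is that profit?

q = 0 (shut down); profit = -¥200

Profit at each row (π = 14q − TC): q=0: -200; q=1: -217; q=2: -220; q=3: -228; q=4: -246; q=5: -284; q=6: -361.
Profit is highest at q = 0. Equivalently, the lowest AVC in the table is 70/3 ≈ ¥23.33 at q = 3, and P = ¥14 falls below it — price never covers variable cost, so the firm shuts down and loses only its fixed cost.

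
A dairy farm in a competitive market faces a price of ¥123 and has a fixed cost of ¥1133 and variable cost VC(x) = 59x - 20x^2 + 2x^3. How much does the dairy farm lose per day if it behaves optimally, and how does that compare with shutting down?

Profit = -¥365 at x = 8

AVC = 59 - 20x + 2x^2; min AVC = ¥9 at x = 5. Since P = ¥123 ≥ min AVC, the firm produces.
With MC = 59 - 40x + 6x^2, P = MC on the upward-sloping part at x* = 8.
TR = 123·8 = 984. TC = 1133 + 216 = 1349. Profit = 984 − 1349 = -¥365.
By producing, the firm covers all variable cost plus ¥768 of fixed cost; shutting down would lose the full ¥1133.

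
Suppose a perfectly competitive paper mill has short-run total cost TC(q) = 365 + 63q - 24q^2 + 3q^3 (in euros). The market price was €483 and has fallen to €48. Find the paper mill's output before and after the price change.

MC = 63 - 48q + 9q^2; the shutdown threshold is min AVC = €15 (at q = 4).
At P = €483 ≥ min AVC, set P = MC on the rising branch: q = 10.
At P = €48 ≥ min AVC, set P = MC: q = 5. The firm stays open but cuts output.

Output falls from 10 to 5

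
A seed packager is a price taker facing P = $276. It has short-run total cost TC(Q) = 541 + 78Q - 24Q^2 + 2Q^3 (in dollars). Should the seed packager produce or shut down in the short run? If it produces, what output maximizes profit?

Produce at Q = 11

Strip out fixed cost: VC = 78Q - 24Q^2 + 2Q^3. Then AVC = 78 - 24Q + 2Q^2 and MC = 78 - 48Q + 6Q^2.
AVC hits its minimum where MC = AVC, at Q = 6, giving min AVC = 78 - 24·6 + 2·6^2 = $6.
Since P = $276 ≥ min AVC = $6, price covers variable cost and the firm should produce.
P = MC gives -198 - 48Q + 6Q^2 = 0, with roots -3 and 11. Take the larger (rising MC): Q* = 11.
Check: AVC at Q = 11 is $56 ≤ P, so revenue covers variable cost.
Profit = P·Q − TC = 276·11 − 1157 = $1879.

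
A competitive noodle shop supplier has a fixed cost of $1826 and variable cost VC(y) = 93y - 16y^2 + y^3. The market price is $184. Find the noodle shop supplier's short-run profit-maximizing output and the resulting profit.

Profit = -$136 at y = 13

AVC = 93 - 16y + y^2; min AVC = $29 at y = 8. Since P = $184 ≥ min AVC, the firm produces.
With MC = 93 - 32y + 3y^2, P = MC on the upward-sloping part at y* = 13.
TR = 184·13 = 2392. TC = 1826 + 702 = 2528. Profit = 2392 − 2528 = -$136.
Shutting down would mean losing the fixed cost of $1826, so operating at a loss of $136 is better by $1690.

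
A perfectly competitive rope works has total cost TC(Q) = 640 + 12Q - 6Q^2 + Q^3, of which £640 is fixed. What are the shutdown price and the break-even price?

Shutdown price = £3; break-even price = £108

Shutdown price = min AVC. AVC = 12 - 6Q + Q^2, with vertex at Q = 3 and minimum £3.
ATC = 640/Q + 12 - 6Q + Q^2. Setting dATC/dQ = −640/Q^2 − 6 + 2Q = 0 gives Q = 8 (since 2·8^3 − 6·8^2 = 640).
min ATC = 640/8 + 12 − 6·8 + 8^2 = £108. That is the break-even price.
Between these two prices the firm operates at a loss; above £108 it earns a profit.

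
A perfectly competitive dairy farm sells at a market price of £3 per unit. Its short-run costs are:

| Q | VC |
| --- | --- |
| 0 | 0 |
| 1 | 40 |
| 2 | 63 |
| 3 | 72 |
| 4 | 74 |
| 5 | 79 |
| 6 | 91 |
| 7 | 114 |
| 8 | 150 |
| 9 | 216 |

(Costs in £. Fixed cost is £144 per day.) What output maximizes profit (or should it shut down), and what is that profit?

Compute π = P·Q − TC at each output: Q=0: -144; Q=1: -181; Q=2: -201; Q=3: -207; Q=4: -206; Q=5: -208; Q=6: -217; Q=7: -237; Q=8: -270; Q=9: -333.
Profit is highest at Q = 0. Equivalently, the lowest AVC in the table is 91/6 ≈ £15.17 at Q = 6, and P = £3 falls below it — price never covers variable cost, so the firm shuts down and loses only its fixed cost.

Q = 0 (shut down); profit = -£144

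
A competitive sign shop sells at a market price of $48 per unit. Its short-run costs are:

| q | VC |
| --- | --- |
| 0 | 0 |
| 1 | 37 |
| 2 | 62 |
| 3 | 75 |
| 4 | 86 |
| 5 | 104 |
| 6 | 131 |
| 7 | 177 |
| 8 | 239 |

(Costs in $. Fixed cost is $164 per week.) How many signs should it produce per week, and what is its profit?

Tabulate TR − TC: q=0: -164; q=1: -153; q=2: -130; q=3: -95; q=4: -58; q=5: -28; q=6: -7; q=7: -5; q=8: -19.
Profit is maximized at q = 7. AVC there is 177/7 = $25.29 ≤ P, so producing beats shutting down (which would give -$164).

q = 7; profit = -$5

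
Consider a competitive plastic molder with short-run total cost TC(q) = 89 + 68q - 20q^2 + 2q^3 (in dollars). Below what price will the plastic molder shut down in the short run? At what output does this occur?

$18 per unit, at q = 5

Short-run supply begins at min AVC. From VC = 68q - 20q^2 + 2q^3, AVC = 68 - 20q + 2q^2.
At the minimum of AVC, MC = AVC. MC = 68 - 40q + 6q^2; setting MC = AVC gives 4q^2 - 20q = 0, so q = 5. min AVC = 18.
The firm shuts down for any P below $18.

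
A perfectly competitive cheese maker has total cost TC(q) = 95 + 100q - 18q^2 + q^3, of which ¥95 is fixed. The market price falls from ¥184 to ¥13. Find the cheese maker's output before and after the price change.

Output falls from 14 to 0 (the firm shuts down)

AVC = 100 - 18q + q^2, minimized at q = 9 where min AVC = ¥19. MC = 100 - 36q + 3q^2.
With P = ¥184 above the shutdown price, P = MC gives q = 14.
At P = ¥13 < min AVC = ¥19, price no longer covers variable cost at any output, so the firm shuts down: q = 0.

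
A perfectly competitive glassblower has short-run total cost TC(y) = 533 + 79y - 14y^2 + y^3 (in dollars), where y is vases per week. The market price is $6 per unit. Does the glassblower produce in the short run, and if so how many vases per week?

Shut down

Variable cost is VC = 79y - 14y^2 + y^3, so AVC = VC/y = 79 - 14y + y^2 and MC = dTC/dy = 79 - 28y + 3y^2.
The AVC parabola has its vertex at y = 14/2 = 7, where AVC = 79 - 14·7 + 7^2 = $30.
With P < min AVC ($6 < $30), every unit sold adds to the loss.
Shutting down limits the loss to fixed cost, $533.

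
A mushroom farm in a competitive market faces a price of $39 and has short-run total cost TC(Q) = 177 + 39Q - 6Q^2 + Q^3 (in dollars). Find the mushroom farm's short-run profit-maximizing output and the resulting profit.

Profit = -$145 at Q = 4

AVC = 39 - 6Q + Q^2; min AVC = $30 at Q = 3. Since P = $39 ≥ min AVC, the firm produces.
MC = 39 - 12Q + 3Q^2. Setting P = MC and taking the root on the rising branch gives Q* = 4.
TR = 39·4 = 156. TC = 177 + 124 = 301. Profit = 156 − 301 = -$145.
By producing, the firm covers all variable cost plus $32 of fixed cost; shutting down would lose the full $177.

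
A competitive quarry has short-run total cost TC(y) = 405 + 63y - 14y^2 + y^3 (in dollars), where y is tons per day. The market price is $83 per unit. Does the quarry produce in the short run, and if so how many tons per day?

From TC, MC = TC'(y) = 63 - 28y + 3y^2 and AVC = VC/y = 63 - 14y + y^2.
The AVC parabola has its vertex at y = 14/2 = 7, where AVC = 63 - 14·7 + 7^2 = $14.
P = $83 exceeds min AVC = $14, so the firm stays open.
Set P = MC: 83 = 63 - 28y + 3y^2 → -20 - 28y + 3y^2 = 0. The roots are y = -2/3 and y = 10; the profit-maximizing output is on the rising part of MC, so y* = 10.
Check: AVC at y = 10 is $23 ≤ P, so revenue covers variable cost.
Profit = P·y − TC = 83·10 − 635 = $195.

Produce at y = 10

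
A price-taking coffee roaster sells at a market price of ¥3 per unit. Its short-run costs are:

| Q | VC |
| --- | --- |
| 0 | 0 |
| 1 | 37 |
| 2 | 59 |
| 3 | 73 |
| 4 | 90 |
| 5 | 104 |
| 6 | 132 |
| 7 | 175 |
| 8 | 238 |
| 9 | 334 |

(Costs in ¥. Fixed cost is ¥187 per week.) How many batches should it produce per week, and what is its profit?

Tabulate TR − TC: Q=0: -187; Q=1: -221; Q=2: -240; Q=3: -251; Q=4: -265; Q=5: -276; Q=6: -301; Q=7: -341; Q=8: -401; Q=9: -494.
Profit is highest at Q = 0. Equivalently, the lowest AVC in the table is 104/5 ≈ ¥20.80 at Q = 5, and P = ¥3 falls below it — price never covers variable cost, so the firm shuts down and loses only its fixed cost.

Q = 0 (shut down); profit = -¥187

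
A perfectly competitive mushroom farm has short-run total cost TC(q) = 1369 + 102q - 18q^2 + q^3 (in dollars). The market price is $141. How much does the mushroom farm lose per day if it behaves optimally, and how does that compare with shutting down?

Profit = -$17 at q = 13

AVC = 102 - 18q + q^2 has its minimum $21 at q = 9; price $141 clears that bar, so the firm operates.
With MC = 102 - 36q + 3q^2, P = MC on the upward-sloping part at q* = 13.
TR = 141·13 = 1833. TC = 1369 + 481 = 1850. Profit = 1833 − 1850 = -$17.
Shutting down would mean losing the fixed cost of $1369, so operating at a loss of $17 is better by $1352.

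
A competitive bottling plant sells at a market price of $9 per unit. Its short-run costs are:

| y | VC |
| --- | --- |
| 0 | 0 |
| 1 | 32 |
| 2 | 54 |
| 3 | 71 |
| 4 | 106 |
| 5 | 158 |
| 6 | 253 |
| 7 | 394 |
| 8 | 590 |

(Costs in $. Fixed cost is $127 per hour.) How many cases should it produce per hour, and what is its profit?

Profit at each row (π = 9y − TC): y=0: -127; y=1: -150; y=2: -163; y=3: -171; y=4: -197; y=5: -240; y=6: -326; y=7: -458; y=8: -645.
Profit is highest at y = 0. Equivalently, the lowest AVC in the table is 71/3 ≈ $23.67 at y = 3, and P = $9 falls below it — price never covers variable cost, so the firm shuts down and loses only its fixed cost.

y = 0 (shut down); profit = -$127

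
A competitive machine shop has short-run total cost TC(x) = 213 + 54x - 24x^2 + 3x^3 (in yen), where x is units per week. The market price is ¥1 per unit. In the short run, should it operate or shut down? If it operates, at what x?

Strip out fixed cost: VC = 54x - 24x^2 + 3x^3. Then AVC = 54 - 24x + 3x^2 and MC = 54 - 48x + 9x^2.
AVC is minimized where dAVC/dx = -24 + 6x = 0, at x = 4; min AVC = 54 - 24·4 + 3·4^2 = ¥6.
P = ¥1 lies below min AVC = ¥6; no output level covers variable cost.
Best response: produce nothing and absorb the ¥213 fixed cost.

Shut down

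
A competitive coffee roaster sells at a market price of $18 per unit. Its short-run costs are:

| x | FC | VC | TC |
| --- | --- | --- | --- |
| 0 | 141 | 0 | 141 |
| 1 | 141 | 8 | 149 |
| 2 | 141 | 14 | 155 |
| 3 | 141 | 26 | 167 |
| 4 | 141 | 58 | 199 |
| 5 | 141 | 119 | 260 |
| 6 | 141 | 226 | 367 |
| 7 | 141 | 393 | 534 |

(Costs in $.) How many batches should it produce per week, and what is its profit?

x = 3; profit = -$113

Compute π = P·x − TC at each output: x=0: -141; x=1: -131; x=2: -119; x=3: -113; x=4: -127; x=5: -170; x=6: -259; x=7: -408.
Profit is maximized at x = 3. AVC there is 26/3 = $8.67 ≤ P, so producing beats shutting down (which would give -$141).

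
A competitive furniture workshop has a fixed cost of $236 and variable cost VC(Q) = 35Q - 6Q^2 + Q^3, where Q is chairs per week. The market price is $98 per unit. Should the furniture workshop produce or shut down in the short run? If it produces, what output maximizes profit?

From TC, MC = TC'(Q) = 35 - 12Q + 3Q^2 and AVC = VC/Q = 35 - 6Q + Q^2.
The AVC parabola has its vertex at Q = 6/2 = 3, where AVC = 35 - 6·3 + 3^2 = $26.
Because $98 ≥ $26, revenue can cover variable cost; the firm operates.
Set P = MC: 98 = 35 - 12Q + 3Q^2 → -63 - 12Q + 3Q^2 = 0. The roots are Q = -3 and Q = 7; the profit-maximizing output is on the rising part of MC, so Q* = 7.
Check: AVC at Q = 7 is $42 ≤ P, so revenue covers variable cost.
Profit = P·Q − TC = 98·7 − 530 = $156.

Produce at Q = 7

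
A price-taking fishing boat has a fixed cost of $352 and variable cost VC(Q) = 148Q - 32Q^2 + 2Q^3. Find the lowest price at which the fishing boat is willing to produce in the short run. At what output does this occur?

$20 per unit, at Q = 8

Short-run supply begins at min AVC. From VC = 148Q - 32Q^2 + 2Q^3, AVC = 148 - 32Q + 2Q^2.
At the minimum of AVC, MC = AVC. MC = 148 - 64Q + 6Q^2; setting MC = AVC gives 4Q^2 - 32Q = 0, so Q = 8. min AVC = 20.
So the shutdown price is $20.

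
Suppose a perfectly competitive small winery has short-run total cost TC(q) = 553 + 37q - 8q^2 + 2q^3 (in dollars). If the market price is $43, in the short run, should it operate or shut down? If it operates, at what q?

Produce at q = 3

Variable cost is VC = 37q - 8q^2 + 2q^3, so AVC = VC/q = 37 - 8q + 2q^2 and MC = dTC/dq = 37 - 16q + 6q^2.
AVC hits its minimum where MC = AVC, at q = 2, giving min AVC = 37 - 8·2 + 2·2^2 = $29.
Because $43 ≥ $29, revenue can cover variable cost; the firm operates.
Solving P = MC: -6 - 16q + 6q^2 = 0 ⇒ q = -1/3 or 3. On the upward-sloping branch, q* = 3.
Check: AVC at q = 3 is $31 ≤ P, so revenue covers variable cost.
Profit = P·q − TC = 43·3 − 646 = -$517, a loss, but smaller than the $553 fixed cost the firm would lose by shutting down.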